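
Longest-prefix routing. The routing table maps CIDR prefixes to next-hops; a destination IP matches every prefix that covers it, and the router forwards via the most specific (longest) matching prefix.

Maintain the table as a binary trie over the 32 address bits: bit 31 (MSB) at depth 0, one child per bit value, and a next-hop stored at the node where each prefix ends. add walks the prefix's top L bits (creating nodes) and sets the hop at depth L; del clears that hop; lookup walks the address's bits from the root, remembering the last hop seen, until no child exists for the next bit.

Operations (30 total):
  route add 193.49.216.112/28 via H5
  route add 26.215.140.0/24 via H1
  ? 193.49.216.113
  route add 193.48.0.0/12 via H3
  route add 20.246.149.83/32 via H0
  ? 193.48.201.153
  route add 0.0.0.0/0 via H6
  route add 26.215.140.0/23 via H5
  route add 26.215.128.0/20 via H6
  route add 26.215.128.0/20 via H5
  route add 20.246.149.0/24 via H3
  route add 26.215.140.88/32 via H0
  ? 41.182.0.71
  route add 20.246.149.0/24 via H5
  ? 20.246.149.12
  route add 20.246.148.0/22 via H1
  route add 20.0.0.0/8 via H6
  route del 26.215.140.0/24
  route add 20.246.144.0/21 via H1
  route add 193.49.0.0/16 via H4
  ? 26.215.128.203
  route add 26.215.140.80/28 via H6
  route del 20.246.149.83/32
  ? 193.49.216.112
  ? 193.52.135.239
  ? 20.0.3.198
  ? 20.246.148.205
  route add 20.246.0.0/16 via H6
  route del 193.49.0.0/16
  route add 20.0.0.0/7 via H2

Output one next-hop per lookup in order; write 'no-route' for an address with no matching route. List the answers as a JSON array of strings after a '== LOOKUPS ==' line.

Apply in order:
  add 193.49.216.112/28 -> H5 at depth 28
  add 26.215.140.0/24 -> H1 at depth 24
  lookup 193.49.216.113: bits 1100000100110001110110000111 walk d0:-→d1:-→d2:-→d3:-→d4:-→d5:-→d6:-→d7:-→d8:-→d9:-→d10:-→d11:-→d12:-→d13:-→d14:-→d15:-→d16:-→d17:-→d18:-→d19:-→d20:-→d21:-→d22:-→d23:-→d24:-→d25:-→d26:-→d27:-→d28:H5 -> H5
  add 193.48.0.0/12 -> H3 at depth 12
  add 20.246.149.83/32 -> H0 at depth 32
  lookup 193.48.201.153: bits 110000010011000 walk d0:-→d1:-→d2:-→d3:-→d4:-→d5:-→d6:-→d7:-→d8:-→d9:-→d10:-→d11:-→d12:H3→d13:-→d14:-→d15:- -> H3
  add 0.0.0.0/0 -> H6 at depth 0
  add 26.215.140.0/23 -> H5 at depth 23
  add 26.215.128.0/20 -> H6 at depth 20
  add 26.215.128.0/20 -> H5 at depth 20
  add 20.246.149.0/24 -> H3 at depth 24
  add 26.215.140.88/32 -> H0 at depth 32
  lookup 41.182.0.71: bits 00 walk d0:H6→d1:-→d2:- -> H6
  add 20.246.149.0/24 -> H5 at depth 24
  lookup 20.246.149.12: bits 0001010011110110100101010 walk d0:H6→d1:-→d2:-→d3:-→d4:-→d5:-→d6:-→d7:-→d8:-→d9:-→d10:-→d11:-→d12:-→d13:-→d14:-→d15:-→d16:-→d17:-→d18:-→d19:-→d20:-→d21:-→d22:-→d23:-→d24:H5→d25:- -> H5
  add 20.246.148.0/22 -> H1 at depth 22
  add 20.0.0.0/8 -> H6 at depth 8
  del 26.215.140.0/24 (clear depth 24)
  add 20.246.144.0/21 -> H1 at depth 21
  add 193.49.0.0/16 -> H4 at depth 16
  lookup 26.215.128.203: bits 00011010110101111000 walk d0:H6→d1:-→d2:-→d3:-→d4:-→d5:-→d6:-→d7:-→d8:-→d9:-→d10:-→d11:-→d12:-→d13:-→d14:-→d15:-→d16:-→d17:-→d18:-→d19:-→d20:H5 -> H5
  add 26.215.140.80/28 -> H6 at depth 28
  del 20.246.149.83/32 (clear depth 32)
  lookup 193.49.216.112: bits 1100000100110001110110000111 walk d0:H6→d1:-→d2:-→d3:-→d4:-→d5:-→d6:-→d7:-→d8:-→d9:-→d10:-→d11:-→d12:H3→d13:-→d14:-→d15:-→d16:H4→d17:-→d18:-→d19:-→d20:-→d21:-→d22:-→d23:-→d24:-→d25:-→d26:-→d27:-→d28:H5 -> H5
  lookup 193.52.135.239: bits 1100000100110 walk d0:H6→d1:-→d2:-→d3:-→d4:-→d5:-→d6:-→d7:-→d8:-→d9:-→d10:-→d11:-→d12:H3→d13:- -> H3
  lookup 20.0.3.198: bits 00010100 walk d0:H6→d1:-→d2:-→d3:-→d4:-→d5:-→d6:-→d7:-→d8:H6 -> H6
  lookup 20.246.148.205: bits 00010100111101101001010 walk d0:H6→d1:-→d2:-→d3:-→d4:-→d5:-→d6:-→d7:-→d8:H6→d9:-→d10:-→d11:-→d12:-→d13:-→d14:-→d15:-→d16:-→d17:-→d18:-→d19:-→d20:-→d21:H1→d22:H1→d23:- -> H1
  add 20.246.0.0/16 -> H6 at depth 16
  del 193.49.0.0/16 (clear depth 16)
  add 20.0.0.0/7 -> H2 at depth 7

== LOOKUPS ==
["H5","H3","H6","H5","H5","H5","H3","H6","H1"]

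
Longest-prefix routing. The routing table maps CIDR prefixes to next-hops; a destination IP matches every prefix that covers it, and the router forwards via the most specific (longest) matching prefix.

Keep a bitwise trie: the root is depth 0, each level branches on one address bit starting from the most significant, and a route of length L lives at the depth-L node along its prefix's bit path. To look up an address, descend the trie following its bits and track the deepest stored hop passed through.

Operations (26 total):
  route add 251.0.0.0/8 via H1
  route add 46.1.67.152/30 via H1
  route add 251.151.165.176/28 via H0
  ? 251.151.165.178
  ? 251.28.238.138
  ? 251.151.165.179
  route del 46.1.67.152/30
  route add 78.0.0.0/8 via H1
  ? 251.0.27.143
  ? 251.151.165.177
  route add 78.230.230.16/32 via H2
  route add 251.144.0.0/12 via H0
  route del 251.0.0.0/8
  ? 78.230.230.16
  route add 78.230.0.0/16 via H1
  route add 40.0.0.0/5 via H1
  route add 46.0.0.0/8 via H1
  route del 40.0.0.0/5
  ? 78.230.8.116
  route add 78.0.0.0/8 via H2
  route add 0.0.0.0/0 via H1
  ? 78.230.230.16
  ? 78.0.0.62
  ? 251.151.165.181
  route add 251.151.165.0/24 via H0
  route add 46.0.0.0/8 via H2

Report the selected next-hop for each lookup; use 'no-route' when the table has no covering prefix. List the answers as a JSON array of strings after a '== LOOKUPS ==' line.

Apply in order:
  add 251.0.0.0/8 -> H1 at depth 8
  add 46.1.67.152/30 -> H1 at depth 30
  add 251.151.165.176/28 -> H0 at depth 28
  Q 251.151.165.178: descend 1111101110010111101001011011 ; hops seen [H1,H0] ; pick H0
  Q 251.28.238.138: descend 11111011 ; hops seen [H1] ; pick H1
  Q 251.151.165.179: descend 1111101110010111101001011011 ; hops seen [H1,H0] ; pick H0
  del 46.1.67.152/30 (clear depth 30)
  add 78.0.0.0/8 -> H1 at depth 8
  Q 251.0.27.143: descend 11111011 ; hops seen [H1] ; pick H1
  Q 251.151.165.177: descend 1111101110010111101001011011 ; hops seen [H1,H0] ; pick H0
  add 78.230.230.16/32 -> H2 at depth 32
  add 251.144.0.0/12 -> H0 at depth 12
  del 251.0.0.0/8 (clear depth 8)
  Q 78.230.230.16: descend 01001110111001101110011000010000 ; hops seen [H1,H2] ; pick H2
  add 78.230.0.0/16 -> H1 at depth 16
  add 40.0.0.0/5 -> H1 at depth 5
  add 46.0.0.0/8 -> H1 at depth 8
  del 40.0.0.0/5 (clear depth 5)
  Q 78.230.8.116: descend 0100111011100110 ; hops seen [H1,H1] ; pick H1
  add 78.0.0.0/8 -> H2 at depth 8
  add 0.0.0.0/0 -> H1 at depth 0
  Q 78.230.230.16: descend 01001110111001101110011000010000 ; hops seen [H1,H2,H1,H2] ; pick H2
  Q 78.0.0.62: descend 01001110 ; hops seen [H1,H2] ; pick H2
  Q 251.151.165.181: descend 1111101110010111101001011011 ; hops seen [H1,H0,H0] ; pick H0
  add 251.151.165.0/24 -> H0 at depth 24
  add 46.0.0.0/8 -> H2 at depth 8

== LOOKUPS ==
["H0","H1","H0","H1","H0","H2","H1","H2","H2","H0"]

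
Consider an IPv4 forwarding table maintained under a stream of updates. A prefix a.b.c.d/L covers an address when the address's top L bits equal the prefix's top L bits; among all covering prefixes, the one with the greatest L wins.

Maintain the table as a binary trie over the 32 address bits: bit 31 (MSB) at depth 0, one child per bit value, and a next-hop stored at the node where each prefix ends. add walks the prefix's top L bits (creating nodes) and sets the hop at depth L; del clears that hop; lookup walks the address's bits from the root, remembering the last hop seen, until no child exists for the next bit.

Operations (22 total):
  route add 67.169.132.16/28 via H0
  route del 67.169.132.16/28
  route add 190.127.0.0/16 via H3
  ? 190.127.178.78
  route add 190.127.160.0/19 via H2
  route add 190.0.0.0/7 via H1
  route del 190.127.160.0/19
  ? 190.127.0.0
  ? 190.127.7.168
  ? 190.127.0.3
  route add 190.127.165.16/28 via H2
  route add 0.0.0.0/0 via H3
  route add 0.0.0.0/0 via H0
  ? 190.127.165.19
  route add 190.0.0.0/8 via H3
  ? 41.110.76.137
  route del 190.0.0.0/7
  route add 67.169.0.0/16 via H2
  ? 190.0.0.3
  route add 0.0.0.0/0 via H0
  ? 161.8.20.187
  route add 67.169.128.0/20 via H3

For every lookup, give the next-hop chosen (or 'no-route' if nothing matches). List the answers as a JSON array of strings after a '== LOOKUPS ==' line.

Process each operation:
  add 67.169.132.16/28 -> H0 at depth 28
  - 67.169.132.16/28 clear@28
  add 190.127.0.0/16 -> H3 at depth 16
  lookup 190.127.178.78: bits 1011111001111111 walk d0:-→d1:-→d2:-→d3:-→d4:-→d5:-→d6:-→d7:-→d8:-→d9:-→d10:-→d11:-→d12:-→d13:-→d14:-→d15:-→d16:H3 -> H3
  add 190.127.160.0/19 -> H2 at depth 19
  add 190.0.0.0/7 -> H1 at depth 7
  - 190.127.160.0/19 clear@19
  lookup 190.127.0.0: bits 1011111001111111 walk d0:-→d1:-→d2:-→d3:-→d4:-→d5:-→d6:-→d7:H1→d8:-→d9:-→d10:-→d11:-→d12:-→d13:-→d14:-→d15:-→d16:H3 -> H3
  lookup 190.127.7.168: bits 1011111001111111 walk d0:-→d1:-→d2:-→d3:-→d4:-→d5:-→d6:-→d7:H1→d8:-→d9:-→d10:-→d11:-→d12:-→d13:-→d14:-→d15:-→d16:H3 -> H3
  lookup 190.127.0.3: bits 1011111001111111 walk d0:-→d1:-→d2:-→d3:-→d4:-→d5:-→d6:-→d7:H1→d8:-→d9:-→d10:-→d11:-→d12:-→d13:-→d14:-→d15:-→d16:H3 -> H3
  add 190.127.165.16/28 -> H2 at depth 28
  add 0.0.0.0/0 -> H3 at depth 0
  add 0.0.0.0/0 -> H0 at depth 0
  lookup 190.127.165.19: bits 1011111001111111101001010001 walk d0:H0→d1:-→d2:-→d3:-→d4:-→d5:-→d6:-→d7:H1→d8:-→d9:-→d10:-→d11:-→d12:-→d13:-→d14:-→d15:-→d16:H3→d17:-→d18:-→d19:-→d20:-→d21:-→d22:-→d23:-→d24:-→d25:-→d26:-→d27:-→d28:H2 -> H2
  add 190.0.0.0/8 -> H3 at depth 8
  lookup 41.110.76.137: bits 0 walk d0:H0→d1:- -> H0
  - 190.0.0.0/7 clear@7
  add 67.169.0.0/16 -> H2 at depth 16
  lookup 190.0.0.3: bits 101111100 walk d0:H0→d1:-→d2:-→d3:-→d4:-→d5:-→d6:-→d7:-→d8:H3→d9:- -> H3
  add 0.0.0.0/0 -> H0 at depth 0
  lookup 161.8.20.187: bits 101 walk d0:H0→d1:-→d2:-→d3:- -> H0
  add 67.169.128.0/20 -> H3 at depth 20

== LOOKUPS ==
["H3","H3","H3","H3","H2","H0","H3","H0"]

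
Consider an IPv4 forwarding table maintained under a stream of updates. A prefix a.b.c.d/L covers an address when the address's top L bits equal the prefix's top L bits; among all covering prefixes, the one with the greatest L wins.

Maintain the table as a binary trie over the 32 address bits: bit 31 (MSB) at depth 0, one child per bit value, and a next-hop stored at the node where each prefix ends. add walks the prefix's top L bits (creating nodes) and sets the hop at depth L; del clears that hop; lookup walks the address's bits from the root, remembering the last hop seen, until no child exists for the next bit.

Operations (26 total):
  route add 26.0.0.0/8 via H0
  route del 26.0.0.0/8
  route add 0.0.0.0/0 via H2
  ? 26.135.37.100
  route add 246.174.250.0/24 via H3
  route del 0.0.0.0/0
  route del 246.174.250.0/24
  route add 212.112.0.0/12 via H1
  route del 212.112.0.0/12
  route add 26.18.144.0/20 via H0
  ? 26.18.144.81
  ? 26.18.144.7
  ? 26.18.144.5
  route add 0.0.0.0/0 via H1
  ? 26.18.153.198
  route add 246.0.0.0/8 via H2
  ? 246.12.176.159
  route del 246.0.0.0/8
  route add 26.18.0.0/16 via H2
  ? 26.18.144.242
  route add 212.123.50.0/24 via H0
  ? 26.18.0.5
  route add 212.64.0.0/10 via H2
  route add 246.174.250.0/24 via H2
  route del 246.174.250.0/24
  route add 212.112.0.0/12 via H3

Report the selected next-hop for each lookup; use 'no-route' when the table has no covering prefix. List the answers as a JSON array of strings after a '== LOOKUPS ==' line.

Trace:
  add 26.0.0.0/8 -> H0 at depth 8
  del 26.0.0.0/8 (clear depth 8)
  add 0.0.0.0/0 -> H2 at depth 0
  lookup 26.135.37.100: bits 00011010 walk d0:H2→d1:-→d2:-→d3:-→d4:-→d5:-→d6:-→d7:-→d8:- -> H2
  add 246.174.250.0/24 -> H3 at depth 24
  del 0.0.0.0/0 (clear depth 0)
  del 246.174.250.0/24 (clear depth 24)
  add 212.112.0.0/12 -> H1 at depth 12
  del 212.112.0.0/12 (clear depth 12)
  add 26.18.144.0/20 -> H0 at depth 20
  lookup 26.18.144.81: bits 00011010000100101001 walk d0:-→d1:-→d2:-→d3:-→d4:-→d5:-→d6:-→d7:-→d8:-→d9:-→d10:-→d11:-→d12:-→d13:-→d14:-→d15:-→d16:-→d17:-→d18:-→d19:-→d20:H0 -> H0
  lookup 26.18.144.7: bits 00011010000100101001 walk d0:-→d1:-→d2:-→d3:-→d4:-→d5:-→d6:-→d7:-→d8:-→d9:-→d10:-→d11:-→d12:-→d13:-→d14:-→d15:-→d16:-→d17:-→d18:-→d19:-→d20:H0 -> H0
  lookup 26.18.144.5: bits 00011010000100101001 walk d0:-→d1:-→d2:-→d3:-→d4:-→d5:-→d6:-→d7:-→d8:-→d9:-→d10:-→d11:-→d12:-→d13:-→d14:-→d15:-→d16:-→d17:-→d18:-→d19:-→d20:H0 -> H0
  add 0.0.0.0/0 -> H1 at depth 0
  lookup 26.18.153.198: bits 00011010000100101001 walk d0:H1→d1:-→d2:-→d3:-→d4:-→d5:-→d6:-→d7:-→d8:-→d9:-→d10:-→d11:-→d12:-→d13:-→d14:-→d15:-→d16:-→d17:-→d18:-→d19:-→d20:H0 -> H0
  add 246.0.0.0/8 -> H2 at depth 8
  lookup 246.12.176.159: bits 11110110 walk d0:H1→d1:-→d2:-→d3:-→d4:-→d5:-→d6:-→d7:-→d8:H2 -> H2
  del 246.0.0.0/8 (clear depth 8)
  add 26.18.0.0/16 -> H2 at depth 16
  lookup 26.18.144.242: bits 00011010000100101001 walk d0:H1→d1:-→d2:-→d3:-→d4:-→d5:-→d6:-→d7:-→d8:-→d9:-→d10:-→d11:-→d12:-→d13:-→d14:-→d15:-→d16:H2→d17:-→d18:-→d19:-→d20:H0 -> H0
  add 212.123.50.0/24 -> H0 at depth 24
  lookup 26.18.0.5: bits 0001101000010010 walk d0:H1→d1:-→d2:-→d3:-→d4:-→d5:-→d6:-→d7:-→d8:-→d9:-→d10:-→d11:-→d12:-→d13:-→d14:-→d15:-→d16:H2 -> H2
  add 212.64.0.0/10 -> H2 at depth 10
  add 246.174.250.0/24 -> H2 at depth 24
  del 246.174.250.0/24 (clear depth 24)
  add 212.112.0.0/12 -> H3 at depth 12

== LOOKUPS ==
["H2","H0","H0","H0","H0","H2","H0","H2"]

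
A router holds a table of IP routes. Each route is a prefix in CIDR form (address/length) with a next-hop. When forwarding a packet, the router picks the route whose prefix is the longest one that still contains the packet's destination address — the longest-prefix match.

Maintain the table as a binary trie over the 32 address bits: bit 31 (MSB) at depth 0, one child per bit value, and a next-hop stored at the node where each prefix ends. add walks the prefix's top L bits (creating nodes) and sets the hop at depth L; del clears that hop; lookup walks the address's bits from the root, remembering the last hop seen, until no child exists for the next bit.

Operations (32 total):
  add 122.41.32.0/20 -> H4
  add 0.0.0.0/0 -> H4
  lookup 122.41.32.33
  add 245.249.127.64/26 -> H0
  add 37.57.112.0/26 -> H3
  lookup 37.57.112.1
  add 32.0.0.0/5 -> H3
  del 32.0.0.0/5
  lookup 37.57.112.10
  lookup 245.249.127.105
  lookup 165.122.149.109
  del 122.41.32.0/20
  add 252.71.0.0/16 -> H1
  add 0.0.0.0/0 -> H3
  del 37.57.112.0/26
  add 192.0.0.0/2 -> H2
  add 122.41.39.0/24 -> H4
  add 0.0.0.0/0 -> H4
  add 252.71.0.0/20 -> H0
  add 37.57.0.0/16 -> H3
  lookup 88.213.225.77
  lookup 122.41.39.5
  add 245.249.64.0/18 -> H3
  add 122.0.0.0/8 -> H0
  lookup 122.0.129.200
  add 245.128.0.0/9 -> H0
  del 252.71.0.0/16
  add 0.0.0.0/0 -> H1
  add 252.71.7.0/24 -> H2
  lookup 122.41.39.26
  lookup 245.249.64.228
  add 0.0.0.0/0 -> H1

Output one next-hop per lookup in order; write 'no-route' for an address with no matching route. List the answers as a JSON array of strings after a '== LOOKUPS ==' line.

Process each operation:
  + 122.41.32.0/20 (H4) depth=20
  + 0.0.0.0/0 (H4) depth=0
  Q 122.41.32.33: descend 01111010001010010010 ; hops seen [H4,H4] ; pick H4
  + 245.249.127.64/26 (H0) depth=26
  + 37.57.112.0/26 (H3) depth=26
  Q 37.57.112.1: descend 00100101001110010111000000 ; hops seen [H4,H3] ; pick H3
  + 32.0.0.0/5 (H3) depth=5
  del 32.0.0.0/5 (clear depth 5)
  Q 37.57.112.10: descend 00100101001110010111000000 ; hops seen [H4,H3] ; pick H3
  Q 245.249.127.105: descend 11110101111110010111111101 ; hops seen [H4,H0] ; pick H0
  Q 165.122.149.109: descend 1 ; hops seen [H4] ; pick H4
  del 122.41.32.0/20 (clear depth 20)
  + 252.71.0.0/16 (H1) depth=16
  + 0.0.0.0/0 (H3) depth=0
  del 37.57.112.0/26 (clear depth 26)
  + 192.0.0.0/2 (H2) depth=2
  + 122.41.39.0/24 (H4) depth=24
  + 0.0.0.0/0 (H4) depth=0
  + 252.71.0.0/20 (H0) depth=20
  + 37.57.0.0/16 (H3) depth=16
  Q 88.213.225.77: descend 01 ; hops seen [H4] ; pick H4
  Q 122.41.39.5: descend 011110100010100100100111 ; hops seen [H4,H4] ; pick H4
  + 245.249.64.0/18 (H3) depth=18
  + 122.0.0.0/8 (H0) depth=8
  Q 122.0.129.200: descend 0111101000 ; hops seen [H4,H0] ; pick H0
  + 245.128.0.0/9 (H0) depth=9
  del 252.71.0.0/16 (clear depth 16)
  + 0.0.0.0/0 (H1) depth=0
  + 252.71.7.0/24 (H2) depth=24
  Q 122.41.39.26: descend 011110100010100100100111 ; hops seen [H1,H0,H4] ; pick H4
  Q 245.249.64.228: descend 111101011111100101 ; hops seen [H1,H2,H0,H3] ; pick H3
  + 0.0.0.0/0 (H1) depth=0

== LOOKUPS ==
["H4","H3","H3","H0","H4","H4","H4","H0","H4","H3"]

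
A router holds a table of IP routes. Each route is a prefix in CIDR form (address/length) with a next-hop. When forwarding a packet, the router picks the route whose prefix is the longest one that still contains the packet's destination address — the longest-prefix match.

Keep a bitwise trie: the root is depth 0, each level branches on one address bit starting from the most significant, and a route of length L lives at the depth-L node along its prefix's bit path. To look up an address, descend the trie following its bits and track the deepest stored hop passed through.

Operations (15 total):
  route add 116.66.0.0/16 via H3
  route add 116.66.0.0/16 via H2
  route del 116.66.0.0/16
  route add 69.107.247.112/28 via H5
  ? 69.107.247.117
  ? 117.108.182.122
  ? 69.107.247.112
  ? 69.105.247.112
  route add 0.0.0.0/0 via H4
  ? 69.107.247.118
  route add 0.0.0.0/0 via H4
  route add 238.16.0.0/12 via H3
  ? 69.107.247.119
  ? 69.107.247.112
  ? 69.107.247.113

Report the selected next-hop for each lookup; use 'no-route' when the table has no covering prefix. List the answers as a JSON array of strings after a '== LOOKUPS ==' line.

Process each operation:
  add 116.66.0.0/16 -> H3 at depth 16
  add 116.66.0.0/16 -> H2 at depth 16
  - 116.66.0.0/16 clear@16
  add 69.107.247.112/28 -> H5 at depth 28
  lookup 69.107.247.117: bits 0100010101101011111101110111 walk d0:-→d1:-→d2:-→d3:-→d4:-→d5:-→d6:-→d7:-→d8:-→d9:-→d10:-→d11:-→d12:-→d13:-→d14:-→d15:-→d16:-→d17:-→d18:-→d19:-→d20:-→d21:-→d22:-→d23:-→d24:-→d25:-→d26:-→d27:-→d28:H5 -> H5
  lookup 117.108.182.122: bits 0111010 walk d0:-→d1:-→d2:-→d3:-→d4:-→d5:-→d6:-→d7:- -> no-route
  lookup 69.107.247.112: bits 0100010101101011111101110111 walk d0:-→d1:-→d2:-→d3:-→d4:-→d5:-→d6:-→d7:-→d8:-→d9:-→d10:-→d11:-→d12:-→d13:-→d14:-→d15:-→d16:-→d17:-→d18:-→d19:-→d20:-→d21:-→d22:-→d23:-→d24:-→d25:-→d26:-→d27:-→d28:H5 -> H5
  lookup 69.105.247.112: bits 01000101011010 walk d0:-→d1:-→d2:-→d3:-→d4:-→d5:-→d6:-→d7:-→d8:-→d9:-→d10:-→d11:-→d12:-→d13:-→d14:- -> no-route
  add 0.0.0.0/0 -> H4 at depth 0
  lookup 69.107.247.118: bits 0100010101101011111101110111 walk d0:H4→d1:-→d2:-→d3:-→d4:-→d5:-→d6:-→d7:-→d8:-→d9:-→d10:-→d11:-→d12:-→d13:-→d14:-→d15:-→d16:-→d17:-→d18:-→d19:-→d20:-→d21:-→d22:-→d23:-→d24:-→d25:-→d26:-→d27:-→d28:H5 -> H5
  add 0.0.0.0/0 -> H4 at depth 0
  add 238.16.0.0/12 -> H3 at depth 12
  lookup 69.107.247.119: bits 0100010101101011111101110111 walk d0:H4→d1:-→d2:-→d3:-→d4:-→d5:-→d6:-→d7:-→d8:-→d9:-→d10:-→d11:-→d12:-→d13:-→d14:-→d15:-→d16:-→d17:-→d18:-→d19:-→d20:-→d21:-→d22:-→d23:-→d24:-→d25:-→d26:-→d27:-→d28:H5 -> H5
  lookup 69.107.247.112: bits 0100010101101011111101110111 walk d0:H4→d1:-→d2:-→d3:-→d4:-→d5:-→d6:-→d7:-→d8:-→d9:-→d10:-→d11:-→d12:-→d13:-→d14:-→d15:-→d16:-→d17:-→d18:-→d19:-→d20:-→d21:-→d22:-→d23:-→d24:-→d25:-→d26:-→d27:-→d28:H5 -> H5
  lookup 69.107.247.113: bits 0100010101101011111101110111 walk d0:H4→d1:-→d2:-→d3:-→d4:-→d5:-→d6:-→d7:-→d8:-→d9:-→d10:-→d11:-→d12:-→d13:-→d14:-→d15:-→d16:-→d17:-→d18:-→d19:-→d20:-→d21:-→d22:-→d23:-→d24:-→d25:-→d26:-→d27:-→d28:H5 -> H5

== LOOKUPS ==
["H5","no-route","H5","no-route","H5","H5","H5","H5"]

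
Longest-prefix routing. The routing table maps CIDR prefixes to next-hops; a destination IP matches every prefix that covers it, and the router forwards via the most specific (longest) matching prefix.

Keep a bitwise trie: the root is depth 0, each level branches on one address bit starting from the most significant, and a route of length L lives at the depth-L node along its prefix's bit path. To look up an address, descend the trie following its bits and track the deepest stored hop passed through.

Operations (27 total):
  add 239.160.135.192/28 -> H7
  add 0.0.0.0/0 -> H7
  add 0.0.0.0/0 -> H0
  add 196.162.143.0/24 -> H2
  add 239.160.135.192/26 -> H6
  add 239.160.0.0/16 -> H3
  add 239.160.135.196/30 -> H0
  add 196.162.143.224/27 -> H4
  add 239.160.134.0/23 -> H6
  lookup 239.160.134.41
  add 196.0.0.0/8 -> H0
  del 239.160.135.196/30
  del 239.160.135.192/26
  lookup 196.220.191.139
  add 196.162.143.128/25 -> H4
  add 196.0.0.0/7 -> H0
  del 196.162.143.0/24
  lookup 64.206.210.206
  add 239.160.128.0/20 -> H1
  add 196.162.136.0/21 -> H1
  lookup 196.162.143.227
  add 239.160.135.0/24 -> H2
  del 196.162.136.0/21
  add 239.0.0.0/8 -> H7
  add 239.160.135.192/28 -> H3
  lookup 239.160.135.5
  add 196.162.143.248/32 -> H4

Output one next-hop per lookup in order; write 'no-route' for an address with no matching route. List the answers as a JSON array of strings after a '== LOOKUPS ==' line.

Apply in order:
  + 239.160.135.192/28 (H7) depth=28
  + 0.0.0.0/0 (H7) depth=0
  + 0.0.0.0/0 (H0) depth=0
  + 196.162.143.0/24 (H2) depth=24
  + 239.160.135.192/26 (H6) depth=26
  + 239.160.0.0/16 (H3) depth=16
  + 239.160.135.196/30 (H0) depth=30
  + 196.162.143.224/27 (H4) depth=27
  + 239.160.134.0/23 (H6) depth=23
  ? 239.160.134.41  path d0:H0→d1:-→d2:-→d3:-→d4:-→d5:-→d6:-→d7:-→d8:-→d9:-→d10:-→d11:-→d12:-→d13:-→d14:-→d15:-→d16:H3→d17:-→d18:-→d19:-→d20:-→d21:-→d22:-→d23:H6  best=H6
  + 196.0.0.0/8 (H0) depth=8
  - 239.160.135.196/30 clear@30
  - 239.160.135.192/26 clear@26
  ? 196.220.191.139  path d0:H0→d1:-→d2:-→d3:-→d4:-→d5:-→d6:-→d7:-→d8:H0→d9:-  best=H0
  + 196.162.143.128/25 (H4) depth=25
  + 196.0.0.0/7 (H0) depth=7
  - 196.162.143.0/24 clear@24
  ? 64.206.210.206  path d0:H0  best=H0
  + 239.160.128.0/20 (H1) depth=20
  + 196.162.136.0/21 (H1) depth=21
  ? 196.162.143.227  path d0:H0→d1:-→d2:-→d3:-→d4:-→d5:-→d6:-→d7:H0→d8:H0→d9:-→d10:-→d11:-→d12:-→d13:-→d14:-→d15:-→d16:-→d17:-→d18:-→d19:-→d20:-→d21:H1→d22:-→d23:-→d24:-→d25:H4→d26:-→d27:H4  best=H4
  + 239.160.135.0/24 (H2) depth=24
  - 196.162.136.0/21 clear@21
  + 239.0.0.0/8 (H7) depth=8
  + 239.160.135.192/28 (H3) depth=28
  ? 239.160.135.5  path d0:H0→d1:-→d2:-→d3:-→d4:-→d5:-→d6:-→d7:-→d8:H7→d9:-→d10:-→d11:-→d12:-→d13:-→d14:-→d15:-→d16:H3→d17:-→d18:-→d19:-→d20:H1→d21:-→d22:-→d23:H6→d24:H2  best=H2
  + 196.162.143.248/32 (H4) depth=32

== LOOKUPS ==
["H6","H0","H0","H4","H2"]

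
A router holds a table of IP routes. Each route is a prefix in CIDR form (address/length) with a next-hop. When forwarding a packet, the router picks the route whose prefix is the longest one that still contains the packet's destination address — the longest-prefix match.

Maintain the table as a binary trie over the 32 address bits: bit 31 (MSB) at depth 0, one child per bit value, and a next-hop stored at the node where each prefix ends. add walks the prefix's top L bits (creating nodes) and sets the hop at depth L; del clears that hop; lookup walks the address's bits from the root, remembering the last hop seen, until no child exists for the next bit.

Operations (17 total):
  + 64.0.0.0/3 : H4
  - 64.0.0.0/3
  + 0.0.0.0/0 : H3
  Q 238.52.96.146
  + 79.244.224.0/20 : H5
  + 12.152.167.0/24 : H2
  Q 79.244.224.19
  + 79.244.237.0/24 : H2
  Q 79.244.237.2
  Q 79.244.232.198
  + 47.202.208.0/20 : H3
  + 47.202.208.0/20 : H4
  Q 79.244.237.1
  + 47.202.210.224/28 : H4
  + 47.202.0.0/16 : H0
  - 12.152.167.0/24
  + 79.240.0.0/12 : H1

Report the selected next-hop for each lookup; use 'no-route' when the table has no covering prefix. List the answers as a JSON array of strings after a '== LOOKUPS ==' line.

Apply in order:
  + 64.0.0.0/3 (H4) depth=3
  del 64.0.0.0/3 (clear depth 3)
  + 0.0.0.0/0 (H3) depth=0
  Q 238.52.96.146: descend ε ; hops seen [H3] ; pick H3
  + 79.244.224.0/20 (H5) depth=20
  + 12.152.167.0/24 (H2) depth=24
  Q 79.244.224.19: descend 01001111111101001110 ; hops seen [H3,H5] ; pick H5
  + 79.244.237.0/24 (H2) depth=24
  Q 79.244.237.2: descend 010011111111010011101101 ; hops seen [H3,H5,H2] ; pick H2
  Q 79.244.232.198: descend 010011111111010011101 ; hops seen [H3,H5] ; pick H5
  + 47.202.208.0/20 (H3) depth=20
  + 47.202.208.0/20 (H4) depth=20
  Q 79.244.237.1: descend 010011111111010011101101 ; hops seen [H3,H5,H2] ; pick H2
  + 47.202.210.224/28 (H4) depth=28
  + 47.202.0.0/16 (H0) depth=16
  del 12.152.167.0/24 (clear depth 24)
  + 79.240.0.0/12 (H1) depth=12

== LOOKUPS ==
["H3","H5","H2","H5","H2"]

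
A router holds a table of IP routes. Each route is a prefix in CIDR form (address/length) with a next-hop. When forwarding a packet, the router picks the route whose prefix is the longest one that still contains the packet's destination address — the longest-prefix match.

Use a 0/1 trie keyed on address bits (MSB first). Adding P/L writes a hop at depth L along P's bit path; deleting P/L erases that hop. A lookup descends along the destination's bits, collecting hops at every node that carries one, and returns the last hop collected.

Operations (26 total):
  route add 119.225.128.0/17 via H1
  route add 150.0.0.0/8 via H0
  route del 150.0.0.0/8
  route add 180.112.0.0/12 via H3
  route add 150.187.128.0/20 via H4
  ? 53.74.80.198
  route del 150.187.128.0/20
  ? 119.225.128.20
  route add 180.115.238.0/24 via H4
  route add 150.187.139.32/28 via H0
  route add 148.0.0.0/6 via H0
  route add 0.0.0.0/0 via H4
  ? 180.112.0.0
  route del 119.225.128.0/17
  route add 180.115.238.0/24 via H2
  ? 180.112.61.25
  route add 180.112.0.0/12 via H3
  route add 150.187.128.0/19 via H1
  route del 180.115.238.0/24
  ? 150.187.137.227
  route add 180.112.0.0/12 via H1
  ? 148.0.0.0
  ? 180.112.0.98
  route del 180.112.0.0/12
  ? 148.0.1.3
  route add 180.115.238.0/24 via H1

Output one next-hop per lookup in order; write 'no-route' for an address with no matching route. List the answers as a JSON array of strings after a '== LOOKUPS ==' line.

Trace:
  + 119.225.128.0/17 (H1) depth=17
  + 150.0.0.0/8 (H0) depth=8
  del 150.0.0.0/8 (clear depth 8)
  + 180.112.0.0/12 (H3) depth=12
  + 150.187.128.0/20 (H4) depth=20
  ? 53.74.80.198  path d0:-→d1:-  best=no-route
  del 150.187.128.0/20 (clear depth 20)
  ? 119.225.128.20  path d0:-→d1:-→d2:-→d3:-→d4:-→d5:-→d6:-→d7:-→d8:-→d9:-→d10:-→d11:-→d12:-→d13:-→d14:-→d15:-→d16:-→d17:H1  best=H1
  + 180.115.238.0/24 (H4) depth=24
  + 150.187.139.32/28 (H0) depth=28
  + 148.0.0.0/6 (H0) depth=6
  + 0.0.0.0/0 (H4) depth=0
  ? 180.112.0.0  path d0:H4→d1:-→d2:-→d3:-→d4:-→d5:-→d6:-→d7:-→d8:-→d9:-→d10:-→d11:-→d12:H3→d13:-→d14:-  best=H3
  del 119.225.128.0/17 (clear depth 17)
  + 180.115.238.0/24 (H2) depth=24
  ? 180.112.61.25  path d0:H4→d1:-→d2:-→d3:-→d4:-→d5:-→d6:-→d7:-→d8:-→d9:-→d10:-→d11:-→d12:H3→d13:-→d14:-  best=H3
  + 180.112.0.0/12 (H3) depth=12
  + 150.187.128.0/19 (H1) depth=19
  del 180.115.238.0/24 (clear depth 24)
  ? 150.187.137.227  path d0:H4→d1:-→d2:-→d3:-→d4:-→d5:-→d6:H0→d7:-→d8:-→d9:-→d10:-→d11:-→d12:-→d13:-→d14:-→d15:-→d16:-→d17:-→d18:-→d19:H1→d20:-→d21:-→d22:-  best=H1
  + 180.112.0.0/12 (H1) depth=12
  ? 148.0.0.0  path d0:H4→d1:-→d2:-→d3:-→d4:-→d5:-→d6:H0  best=H0
  ? 180.112.0.98  path d0:H4→d1:-→d2:-→d3:-→d4:-→d5:-→d6:-→d7:-→d8:-→d9:-→d10:-→d11:-→d12:H1→d13:-→d14:-  best=H1
  del 180.112.0.0/12 (clear depth 12)
  ? 148.0.1.3  path d0:H4→d1:-→d2:-→d3:-→d4:-→d5:-→d6:H0  best=H0
  + 180.115.238.0/24 (H1) depth=24

== LOOKUPS ==
["no-route","H1","H3","H3","H1","H0","H1","H0"]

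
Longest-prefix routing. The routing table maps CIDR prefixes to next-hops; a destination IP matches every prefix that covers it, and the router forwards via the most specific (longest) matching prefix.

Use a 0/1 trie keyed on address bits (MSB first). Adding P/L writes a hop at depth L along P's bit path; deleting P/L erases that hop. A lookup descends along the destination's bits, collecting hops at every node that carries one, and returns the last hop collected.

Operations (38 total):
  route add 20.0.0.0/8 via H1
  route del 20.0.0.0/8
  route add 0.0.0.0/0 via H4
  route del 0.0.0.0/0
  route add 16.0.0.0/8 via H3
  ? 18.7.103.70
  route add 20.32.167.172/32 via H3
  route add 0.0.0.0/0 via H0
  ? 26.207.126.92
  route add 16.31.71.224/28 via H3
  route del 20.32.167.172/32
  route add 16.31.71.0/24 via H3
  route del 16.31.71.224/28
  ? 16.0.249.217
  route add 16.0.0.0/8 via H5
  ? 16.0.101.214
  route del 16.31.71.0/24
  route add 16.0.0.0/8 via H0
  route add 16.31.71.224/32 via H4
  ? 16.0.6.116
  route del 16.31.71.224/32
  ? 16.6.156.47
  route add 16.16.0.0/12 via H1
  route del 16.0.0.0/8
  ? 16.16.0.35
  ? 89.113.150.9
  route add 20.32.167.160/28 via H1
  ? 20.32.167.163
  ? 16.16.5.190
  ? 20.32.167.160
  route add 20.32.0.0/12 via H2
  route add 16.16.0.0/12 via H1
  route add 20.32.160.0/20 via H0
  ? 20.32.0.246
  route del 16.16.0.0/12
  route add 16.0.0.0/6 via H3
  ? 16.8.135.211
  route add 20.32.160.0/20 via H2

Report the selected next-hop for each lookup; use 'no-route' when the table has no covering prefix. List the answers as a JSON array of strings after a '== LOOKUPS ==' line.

Trace:
  add 20.0.0.0/8 -> H1 at depth 8
  - 20.0.0.0/8 clear@8
  add 0.0.0.0/0 -> H4 at depth 0
  - 0.0.0.0/0 clear@0
  add 16.0.0.0/8 -> H3 at depth 8
  Q 18.7.103.70: descend 000100 ; hops seen [∅] ; pick no-route
  add 20.32.167.172/32 -> H3 at depth 32
  add 0.0.0.0/0 -> H0 at depth 0
  Q 26.207.126.92: descend 0001 ; hops seen [H0] ; pick H0
  add 16.31.71.224/28 -> H3 at depth 28
  - 20.32.167.172/32 clear@32
  add 16.31.71.0/24 -> H3 at depth 24
  - 16.31.71.224/28 clear@28
  Q 16.0.249.217: descend 00010000000 ; hops seen [H0,H3] ; pick H3
  add 16.0.0.0/8 -> H5 at depth 8
  Q 16.0.101.214: descend 00010000000 ; hops seen [H0,H5] ; pick H5
  - 16.31.71.0/24 clear@24
  add 16.0.0.0/8 -> H0 at depth 8
  add 16.31.71.224/32 -> H4 at depth 32
  Q 16.0.6.116: descend 00010000000 ; hops seen [H0,H0] ; pick H0
  - 16.31.71.224/32 clear@32
  Q 16.6.156.47: descend 00010000000 ; hops seen [H0,H0] ; pick H0
  add 16.16.0.0/12 -> H1 at depth 12
  - 16.0.0.0/8 clear@8
  Q 16.16.0.35: descend 000100000001 ; hops seen [H0,H1] ; pick H1
  Q 89.113.150.9: descend 0 ; hops seen [H0] ; pick H0
  add 20.32.167.160/28 -> H1 at depth 28
  Q 20.32.167.163: descend 0001010000100000101001111010 ; hops seen [H0,H1] ; pick H1
  Q 16.16.5.190: descend 000100000001 ; hops seen [H0,H1] ; pick H1
  Q 20.32.167.160: descend 0001010000100000101001111010 ; hops seen [H0,H1] ; pick H1
  add 20.32.0.0/12 -> H2 at depth 12
  add 16.16.0.0/12 -> H1 at depth 12
  add 20.32.160.0/20 -> H0 at depth 20
  Q 20.32.0.246: descend 0001010000100000 ; hops seen [H0,H2] ; pick H2
  - 16.16.0.0/12 clear@12
  add 16.0.0.0/6 -> H3 at depth 6
  Q 16.8.135.211: descend 00010000000 ; hops seen [H0,H3] ; pick H3
  add 20.32.160.0/20 -> H2 at depth 20

== LOOKUPS ==
["no-route","H0","H3","H5","H0","H0","H1","H0","H1","H1","H1","H2","H3"]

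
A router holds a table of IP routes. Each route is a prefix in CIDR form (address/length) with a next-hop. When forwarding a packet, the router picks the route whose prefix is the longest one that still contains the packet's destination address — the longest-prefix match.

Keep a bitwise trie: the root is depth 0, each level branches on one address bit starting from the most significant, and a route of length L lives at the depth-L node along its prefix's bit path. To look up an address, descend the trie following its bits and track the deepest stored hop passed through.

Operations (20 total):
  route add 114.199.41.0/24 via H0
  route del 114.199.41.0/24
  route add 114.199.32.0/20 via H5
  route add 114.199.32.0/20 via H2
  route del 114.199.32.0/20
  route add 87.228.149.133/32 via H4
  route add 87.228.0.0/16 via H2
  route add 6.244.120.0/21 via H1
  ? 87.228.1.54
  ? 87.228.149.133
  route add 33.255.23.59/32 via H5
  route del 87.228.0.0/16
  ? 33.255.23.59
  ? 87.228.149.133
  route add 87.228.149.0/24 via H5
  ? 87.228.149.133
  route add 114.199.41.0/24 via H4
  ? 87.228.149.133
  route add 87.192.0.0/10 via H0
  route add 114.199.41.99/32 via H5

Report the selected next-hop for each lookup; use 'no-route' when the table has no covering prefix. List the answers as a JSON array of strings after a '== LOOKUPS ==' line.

Trace:
  add 114.199.41.0/24 -> H0 at depth 24
  del 114.199.41.0/24 (clear depth 24)
  add 114.199.32.0/20 -> H5 at depth 20
  add 114.199.32.0/20 -> H2 at depth 20
  del 114.199.32.0/20 (clear depth 20)
  add 87.228.149.133/32 -> H4 at depth 32
  add 87.228.0.0/16 -> H2 at depth 16
  add 6.244.120.0/21 -> H1 at depth 21
  ? 87.228.1.54  path d0:-→d1:-→d2:-→d3:-→d4:-→d5:-→d6:-→d7:-→d8:-→d9:-→d10:-→d11:-→d12:-→d13:-→d14:-→d15:-→d16:H2  best=H2
  ? 87.228.149.133  path d0:-→d1:-→d2:-→d3:-→d4:-→d5:-→d6:-→d7:-→d8:-→d9:-→d10:-→d11:-→d12:-→d13:-→d14:-→d15:-→d16:H2→d17:-→d18:-→d19:-→d20:-→d21:-→d22:-→d23:-→d24:-→d25:-→d26:-→d27:-→d28:-→d29:-→d30:-→d31:-→d32:H4  best=H4
  add 33.255.23.59/32 -> H5 at depth 32
  del 87.228.0.0/16 (clear depth 16)
  ? 33.255.23.59  path d0:-→d1:-→d2:-→d3:-→d4:-→d5:-→d6:-→d7:-→d8:-→d9:-→d10:-→d11:-→d12:-→d13:-→d14:-→d15:-→d16:-→d17:-→d18:-→d19:-→d20:-→d21:-→d22:-→d23:-→d24:-→d25:-→d26:-→d27:-→d28:-→d29:-→d30:-→d31:-→d32:H5  best=H5
  ? 87.228.149.133  path d0:-→d1:-→d2:-→d3:-→d4:-→d5:-→d6:-→d7:-→d8:-→d9:-→d10:-→d11:-→d12:-→d13:-→d14:-→d15:-→d16:-→d17:-→d18:-→d19:-→d20:-→d21:-→d22:-→d23:-→d24:-→d25:-→d26:-→d27:-→d28:-→d29:-→d30:-→d31:-→d32:H4  best=H4
  add 87.228.149.0/24 -> H5 at depth 24
  ? 87.228.149.133  path d0:-→d1:-→d2:-→d3:-→d4:-→d5:-→d6:-→d7:-→d8:-→d9:-→d10:-→d11:-→d12:-→d13:-→d14:-→d15:-→d16:-→d17:-→d18:-→d19:-→d20:-→d21:-→d22:-→d23:-→d24:H5→d25:-→d26:-→d27:-→d28:-→d29:-→d30:-→d31:-→d32:H4  best=H4
  add 114.199.41.0/24 -> H4 at depth 24
  ? 87.228.149.133  path d0:-→d1:-→d2:-→d3:-→d4:-→d5:-→d6:-→d7:-→d8:-→d9:-→d10:-→d11:-→d12:-→d13:-→d14:-→d15:-→d16:-→d17:-→d18:-→d19:-→d20:-→d21:-→d22:-→d23:-→d24:H5→d25:-→d26:-→d27:-→d28:-→d29:-→d30:-→d31:-→d32:H4  best=H4
  add 87.192.0.0/10 -> H0 at depth 10
  add 114.199.41.99/32 -> H5 at depth 32

== LOOKUPS ==
["H2","H4","H5","H4","H4","H4"]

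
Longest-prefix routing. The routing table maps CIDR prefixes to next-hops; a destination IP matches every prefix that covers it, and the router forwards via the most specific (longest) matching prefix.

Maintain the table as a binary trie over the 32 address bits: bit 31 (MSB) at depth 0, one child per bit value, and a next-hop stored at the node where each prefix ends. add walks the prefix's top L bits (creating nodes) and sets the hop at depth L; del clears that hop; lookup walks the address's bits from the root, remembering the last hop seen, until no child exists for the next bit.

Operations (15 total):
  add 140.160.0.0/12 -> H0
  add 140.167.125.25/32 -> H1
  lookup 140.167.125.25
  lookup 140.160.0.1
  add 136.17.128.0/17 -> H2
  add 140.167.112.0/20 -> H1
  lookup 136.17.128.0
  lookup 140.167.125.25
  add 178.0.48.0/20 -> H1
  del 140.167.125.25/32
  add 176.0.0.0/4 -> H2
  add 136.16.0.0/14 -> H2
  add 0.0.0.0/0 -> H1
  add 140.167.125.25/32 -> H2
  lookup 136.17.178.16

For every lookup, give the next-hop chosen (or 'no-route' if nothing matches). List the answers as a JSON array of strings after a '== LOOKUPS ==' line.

Trace:
  add 140.160.0.0/12 -> H0 at depth 12
  add 140.167.125.25/32 -> H1 at depth 32
  ? 140.167.125.25  path d0:-→d1:-→d2:-→d3:-→d4:-→d5:-→d6:-→d7:-→d8:-→d9:-→d10:-→d11:-→d12:H0→d13:-→d14:-→d15:-→d16:-→d17:-→d18:-→d19:-→d20:-→d21:-→d22:-→d23:-→d24:-→d25:-→d26:-→d27:-→d28:-→d29:-→d30:-→d31:-→d32:H1  best=H1
  ? 140.160.0.1  path d0:-→d1:-→d2:-→d3:-→d4:-→d5:-→d6:-→d7:-→d8:-→d9:-→d10:-→d11:-→d12:H0→d13:-  best=H0
  add 136.17.128.0/17 -> H2 at depth 17
  add 140.167.112.0/20 -> H1 at depth 20
  ? 136.17.128.0  path d0:-→d1:-→d2:-→d3:-→d4:-→d5:-→d6:-→d7:-→d8:-→d9:-→d10:-→d11:-→d12:-→d13:-→d14:-→d15:-→d16:-→d17:H2  best=H2
  ? 140.167.125.25  path d0:-→d1:-→d2:-→d3:-→d4:-→d5:-→d6:-→d7:-→d8:-→d9:-→d10:-→d11:-→d12:H0→d13:-→d14:-→d15:-→d16:-→d17:-→d18:-→d19:-→d20:H1→d21:-→d22:-→d23:-→d24:-→d25:-→d26:-→d27:-→d28:-→d29:-→d30:-→d31:-→d32:H1  best=H1
  add 178.0.48.0/20 -> H1 at depth 20
  del 140.167.125.25/32 (clear depth 32)
  add 176.0.0.0/4 -> H2 at depth 4
  add 136.16.0.0/14 -> H2 at depth 14
  add 0.0.0.0/0 -> H1 at depth 0
  add 140.167.125.25/32 -> H2 at depth 32
  ? 136.17.178.16  path d0:H1→d1:-→d2:-→d3:-→d4:-→d5:-→d6:-→d7:-→d8:-→d9:-→d10:-→d11:-→d12:-→d13:-→d14:H2→d15:-→d16:-→d17:H2  best=H2

== LOOKUPS ==
["H1","H0","H2","H1","H2"]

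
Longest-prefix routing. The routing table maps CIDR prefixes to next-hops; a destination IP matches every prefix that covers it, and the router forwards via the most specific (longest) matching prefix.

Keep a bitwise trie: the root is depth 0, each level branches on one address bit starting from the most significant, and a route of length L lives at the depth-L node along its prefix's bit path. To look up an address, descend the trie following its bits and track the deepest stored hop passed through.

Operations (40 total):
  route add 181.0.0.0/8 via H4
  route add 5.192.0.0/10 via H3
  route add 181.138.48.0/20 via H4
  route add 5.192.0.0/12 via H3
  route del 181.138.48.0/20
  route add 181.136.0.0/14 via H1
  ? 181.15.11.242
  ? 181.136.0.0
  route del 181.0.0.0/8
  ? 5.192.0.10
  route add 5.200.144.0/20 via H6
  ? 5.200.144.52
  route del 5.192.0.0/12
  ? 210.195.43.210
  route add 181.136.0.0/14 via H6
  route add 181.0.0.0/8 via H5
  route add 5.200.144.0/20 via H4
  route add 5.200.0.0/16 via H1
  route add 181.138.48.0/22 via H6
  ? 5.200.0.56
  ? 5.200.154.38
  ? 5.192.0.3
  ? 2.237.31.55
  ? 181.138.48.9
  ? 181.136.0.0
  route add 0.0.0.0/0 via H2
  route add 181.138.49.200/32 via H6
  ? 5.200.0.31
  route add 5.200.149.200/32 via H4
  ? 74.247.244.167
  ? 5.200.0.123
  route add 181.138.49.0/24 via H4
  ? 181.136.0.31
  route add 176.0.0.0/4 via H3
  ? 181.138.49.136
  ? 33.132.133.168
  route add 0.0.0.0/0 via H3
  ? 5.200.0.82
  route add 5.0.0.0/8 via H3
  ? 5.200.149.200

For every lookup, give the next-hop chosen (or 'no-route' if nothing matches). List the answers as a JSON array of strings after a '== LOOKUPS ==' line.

Apply in order:
  + 181.0.0.0/8 (H4) depth=8
  + 5.192.0.0/10 (H3) depth=10
  + 181.138.48.0/20 (H4) depth=20
  + 5.192.0.0/12 (H3) depth=12
  del 181.138.48.0/20 (clear depth 20)
  + 181.136.0.0/14 (H1) depth=14
  lookup 181.15.11.242: bits 10110101 walk d0:-→d1:-→d2:-→d3:-→d4:-→d5:-→d6:-→d7:-→d8:H4 -> H4
  lookup 181.136.0.0: bits 10110101100010 walk d0:-→d1:-→d2:-→d3:-→d4:-→d5:-→d6:-→d7:-→d8:H4→d9:-→d10:-→d11:-→d12:-→d13:-→d14:H1 -> H1
  del 181.0.0.0/8 (clear depth 8)
  lookup 5.192.0.10: bits 000001011100 walk d0:-→d1:-→d2:-→d3:-→d4:-→d5:-→d6:-→d7:-→d8:-→d9:-→d10:H3→d11:-→d12:H3 -> H3
  + 5.200.144.0/20 (H6) depth=20
  lookup 5.200.144.52: bits 00000101110010001001 walk d0:-→d1:-→d2:-→d3:-→d4:-→d5:-→d6:-→d7:-→d8:-→d9:-→d10:H3→d11:-→d12:H3→d13:-→d14:-→d15:-→d16:-→d17:-→d18:-→d19:-→d20:H6 -> H6
  del 5.192.0.0/12 (clear depth 12)
  lookup 210.195.43.210: bits 1 walk d0:-→d1:- -> no-route
  + 181.136.0.0/14 (H6) depth=14
  + 181.0.0.0/8 (H5) depth=8
  + 5.200.144.0/20 (H4) depth=20
  + 5.200.0.0/16 (H1) depth=16
  + 181.138.48.0/22 (H6) depth=22
  lookup 5.200.0.56: bits 0000010111001000 walk d0:-→d1:-→d2:-→d3:-→d4:-→d5:-→d6:-→d7:-→d8:-→d9:-→d10:H3→d11:-→d12:-→d13:-→d14:-→d15:-→d16:H1 -> H1
  lookup 5.200.154.38: bits 00000101110010001001 walk d0:-→d1:-→d2:-→d3:-→d4:-→d5:-→d6:-→d7:-→d8:-→d9:-→d10:H3→d11:-→d12:-→d13:-→d14:-→d15:-→d16:H1→d17:-→d18:-→d19:-→d20:H4 -> H4
  lookup 5.192.0.3: bits 000001011100 walk d0:-→d1:-→d2:-→d3:-→d4:-→d5:-→d6:-→d7:-→d8:-→d9:-→d10:H3→d11:-→d12:- -> H3
  lookup 2.237.31.55: bits 00000 walk d0:-→d1:-→d2:-→d3:-→d4:-→d5:- -> no-route
  lookup 181.138.48.9: bits 1011010110001010001100 walk d0:-→d1:-→d2:-→d3:-→d4:-→d5:-→d6:-→d7:-→d8:H5→d9:-→d10:-→d11:-→d12:-→d13:-→d14:H6→d15:-→d16:-→d17:-→d18:-→d19:-→d20:-→d21:-→d22:H6 -> H6
  lookup 181.136.0.0: bits 10110101100010 walk d0:-→d1:-→d2:-→d3:-→d4:-→d5:-→d6:-→d7:-→d8:H5→d9:-→d10:-→d11:-→d12:-→d13:-→d14:H6 -> H6
  + 0.0.0.0/0 (H2) depth=0
  + 181.138.49.200/32 (H6) depth=32
  lookup 5.200.0.31: bits 0000010111001000 walk d0:H2→d1:-→d2:-→d3:-→d4:-→d5:-→d6:-→d7:-→d8:-→d9:-→d10:H3→d11:-→d12:-→d13:-→d14:-→d15:-→d16:H1 -> H1
  + 5.200.149.200/32 (H4) depth=32
  lookup 74.247.244.167: bits 0 walk d0:H2→d1:- -> H2
  lookup 5.200.0.123: bits 0000010111001000 walk d0:H2→d1:-→d2:-→d3:-→d4:-→d5:-→d6:-→d7:-→d8:-→d9:-→d10:H3→d11:-→d12:-→d13:-→d14:-→d15:-→d16:H1 -> H1
  + 181.138.49.0/24 (H4) depth=24
  lookup 181.136.0.31: bits 10110101100010 walk d0:H2→d1:-→d2:-→d3:-→d4:-→d5:-→d6:-→d7:-→d8:H5→d9:-→d10:-→d11:-→d12:-→d13:-→d14:H6 -> H6
  + 176.0.0.0/4 (H3) depth=4
  lookup 181.138.49.136: bits 1011010110001010001100011 walk d0:H2→d1:-→d2:-→d3:-→d4:H3→d5:-→d6:-→d7:-→d8:H5→d9:-→d10:-→d11:-→d12:-→d13:-→d14:H6→d15:-→d16:-→d17:-→d18:-→d19:-→d20:-→d21:-→d22:H6→d23:-→d24:H4→d25:- -> H4
  lookup 33.132.133.168: bits 00 walk d0:H2→d1:-→d2:- -> H2
  + 0.0.0.0/0 (H3) depth=0
  lookup 5.200.0.82: bits 0000010111001000 walk d0:H3→d1:-→d2:-→d3:-→d4:-→d5:-→d6:-→d7:-→d8:-→d9:-→d10:H3→d11:-→d12:-→d13:-→d14:-→d15:-→d16:H1 -> H1
  + 5.0.0.0/8 (H3) depth=8
  lookup 5.200.149.200: bits 00000101110010001001010111001000 walk d0:H3→d1:-→d2:-→d3:-→d4:-→d5:-→d6:-→d7:-→d8:H3→d9:-→d10:H3→d11:-→d12:-→d13:-→d14:-→d15:-→d16:H1→d17:-→d18:-→d19:-→d20:H4→d21:-→d22:-→d23:-→d24:-→d25:-→d26:-→d27:-→d28:-→d29:-→d30:-→d31:-→d32:H4 -> H4

== LOOKUPS ==
["H4","H1","H3","H6","no-route","H1","H4","H3","no-route","H6","H6","H1","H2","H1","H6","H4","H2","H1","H4"]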